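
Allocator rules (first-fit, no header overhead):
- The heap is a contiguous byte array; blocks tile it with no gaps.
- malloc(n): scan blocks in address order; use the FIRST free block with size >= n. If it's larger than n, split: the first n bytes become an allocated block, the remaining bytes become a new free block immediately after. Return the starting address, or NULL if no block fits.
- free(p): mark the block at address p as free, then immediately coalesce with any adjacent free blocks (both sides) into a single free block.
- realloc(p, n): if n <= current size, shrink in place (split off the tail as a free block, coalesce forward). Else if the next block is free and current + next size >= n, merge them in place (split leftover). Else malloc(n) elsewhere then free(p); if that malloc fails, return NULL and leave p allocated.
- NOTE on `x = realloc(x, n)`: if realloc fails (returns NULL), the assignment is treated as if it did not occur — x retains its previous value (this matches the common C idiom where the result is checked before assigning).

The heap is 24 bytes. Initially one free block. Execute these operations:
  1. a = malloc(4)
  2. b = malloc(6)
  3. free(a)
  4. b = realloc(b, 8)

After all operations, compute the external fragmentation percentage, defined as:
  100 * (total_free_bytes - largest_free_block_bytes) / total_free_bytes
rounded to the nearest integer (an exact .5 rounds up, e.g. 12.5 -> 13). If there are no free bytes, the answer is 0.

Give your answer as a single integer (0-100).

Answer: 25

Derivation:
Op 1: a = malloc(4) -> a = 0; heap: [0-3 ALLOC][4-23 FREE]
Op 2: b = malloc(6) -> b = 4; heap: [0-3 ALLOC][4-9 ALLOC][10-23 FREE]
Op 3: free(a) -> (freed a); heap: [0-3 FREE][4-9 ALLOC][10-23 FREE]
Op 4: b = realloc(b, 8) -> b = 4; heap: [0-3 FREE][4-11 ALLOC][12-23 FREE]
Free blocks: [4 12] total_free=16 largest=12 -> 100*(16-12)/16 = 400/16 = 25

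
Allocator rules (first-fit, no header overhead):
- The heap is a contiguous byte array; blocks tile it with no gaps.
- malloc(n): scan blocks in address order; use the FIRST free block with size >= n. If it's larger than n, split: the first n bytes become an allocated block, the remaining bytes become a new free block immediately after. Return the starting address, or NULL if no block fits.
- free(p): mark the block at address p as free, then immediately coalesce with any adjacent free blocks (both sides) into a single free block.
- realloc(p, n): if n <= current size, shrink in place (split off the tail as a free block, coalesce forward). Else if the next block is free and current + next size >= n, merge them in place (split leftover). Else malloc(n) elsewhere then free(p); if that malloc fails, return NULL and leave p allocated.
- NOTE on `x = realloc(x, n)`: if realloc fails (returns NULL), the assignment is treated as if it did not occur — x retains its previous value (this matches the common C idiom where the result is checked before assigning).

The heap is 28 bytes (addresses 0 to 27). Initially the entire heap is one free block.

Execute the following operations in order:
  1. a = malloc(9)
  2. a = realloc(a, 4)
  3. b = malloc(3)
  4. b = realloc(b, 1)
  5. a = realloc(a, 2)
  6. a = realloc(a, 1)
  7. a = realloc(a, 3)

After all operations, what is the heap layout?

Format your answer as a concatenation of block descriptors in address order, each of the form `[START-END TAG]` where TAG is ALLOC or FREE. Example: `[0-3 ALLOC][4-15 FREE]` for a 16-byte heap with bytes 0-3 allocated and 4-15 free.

Op 1: a = malloc(9) -> a = 0; heap: [0-8 ALLOC][9-27 FREE]
Op 2: a = realloc(a, 4) -> a = 0; heap: [0-3 ALLOC][4-27 FREE]
Op 3: b = malloc(3) -> b = 4; heap: [0-3 ALLOC][4-6 ALLOC][7-27 FREE]
Op 4: b = realloc(b, 1) -> b = 4; heap: [0-3 ALLOC][4-4 ALLOC][5-27 FREE]
Op 5: a = realloc(a, 2) -> a = 0; heap: [0-1 ALLOC][2-3 FREE][4-4 ALLOC][5-27 FREE]
Op 6: a = realloc(a, 1) -> a = 0; heap: [0-0 ALLOC][1-3 FREE][4-4 ALLOC][5-27 FREE]
Op 7: a = realloc(a, 3) -> a = 0; heap: [0-2 ALLOC][3-3 FREE][4-4 ALLOC][5-27 FREE]

Answer: [0-2 ALLOC][3-3 FREE][4-4 ALLOC][5-27 FREE]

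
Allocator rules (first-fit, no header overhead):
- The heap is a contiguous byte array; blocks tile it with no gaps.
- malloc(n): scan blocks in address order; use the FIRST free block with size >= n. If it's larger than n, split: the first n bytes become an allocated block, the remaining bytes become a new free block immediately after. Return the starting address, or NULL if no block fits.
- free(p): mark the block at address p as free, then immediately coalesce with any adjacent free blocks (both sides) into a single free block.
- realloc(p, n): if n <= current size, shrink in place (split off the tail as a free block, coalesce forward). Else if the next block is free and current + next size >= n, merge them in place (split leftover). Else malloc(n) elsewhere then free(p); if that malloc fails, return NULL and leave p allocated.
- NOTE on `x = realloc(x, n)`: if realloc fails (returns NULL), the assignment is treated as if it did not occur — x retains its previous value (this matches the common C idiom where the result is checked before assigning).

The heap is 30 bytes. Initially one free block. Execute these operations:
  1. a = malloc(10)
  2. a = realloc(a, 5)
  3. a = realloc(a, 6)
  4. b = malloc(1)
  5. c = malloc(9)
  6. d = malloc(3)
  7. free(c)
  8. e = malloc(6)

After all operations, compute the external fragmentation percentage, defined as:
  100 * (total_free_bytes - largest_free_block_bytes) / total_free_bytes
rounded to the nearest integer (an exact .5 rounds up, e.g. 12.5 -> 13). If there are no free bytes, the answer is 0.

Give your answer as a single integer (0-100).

Answer: 21

Derivation:
Op 1: a = malloc(10) -> a = 0; heap: [0-9 ALLOC][10-29 FREE]
Op 2: a = realloc(a, 5) -> a = 0; heap: [0-4 ALLOC][5-29 FREE]
Op 3: a = realloc(a, 6) -> a = 0; heap: [0-5 ALLOC][6-29 FREE]
Op 4: b = malloc(1) -> b = 6; heap: [0-5 ALLOC][6-6 ALLOC][7-29 FREE]
Op 5: c = malloc(9) -> c = 7; heap: [0-5 ALLOC][6-6 ALLOC][7-15 ALLOC][16-29 FREE]
Op 6: d = malloc(3) -> d = 16; heap: [0-5 ALLOC][6-6 ALLOC][7-15 ALLOC][16-18 ALLOC][19-29 FREE]
Op 7: free(c) -> (freed c); heap: [0-5 ALLOC][6-6 ALLOC][7-15 FREE][16-18 ALLOC][19-29 FREE]
Op 8: e = malloc(6) -> e = 7; heap: [0-5 ALLOC][6-6 ALLOC][7-12 ALLOC][13-15 FREE][16-18 ALLOC][19-29 FREE]
Free blocks: [3 11] total_free=14 largest=11 -> 100*(14-11)/14 = 300/14 ≈ 21.429 -> rounds to 21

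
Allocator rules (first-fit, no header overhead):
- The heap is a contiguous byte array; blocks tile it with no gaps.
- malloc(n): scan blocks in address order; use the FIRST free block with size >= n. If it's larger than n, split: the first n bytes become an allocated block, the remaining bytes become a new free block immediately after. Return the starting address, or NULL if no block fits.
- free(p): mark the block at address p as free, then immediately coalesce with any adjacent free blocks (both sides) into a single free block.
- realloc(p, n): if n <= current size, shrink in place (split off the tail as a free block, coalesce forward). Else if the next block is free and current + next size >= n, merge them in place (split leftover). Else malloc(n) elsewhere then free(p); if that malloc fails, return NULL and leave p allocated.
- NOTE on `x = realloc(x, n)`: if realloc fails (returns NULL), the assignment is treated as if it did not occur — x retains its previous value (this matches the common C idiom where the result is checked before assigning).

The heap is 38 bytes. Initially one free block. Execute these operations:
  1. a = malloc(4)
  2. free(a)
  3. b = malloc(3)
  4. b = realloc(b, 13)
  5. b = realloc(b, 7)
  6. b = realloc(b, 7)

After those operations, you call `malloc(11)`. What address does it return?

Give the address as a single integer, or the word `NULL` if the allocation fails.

Op 1: a = malloc(4) -> a = 0; heap: [0-3 ALLOC][4-37 FREE]
Op 2: free(a) -> (freed a); heap: [0-37 FREE]
Op 3: b = malloc(3) -> b = 0; heap: [0-2 ALLOC][3-37 FREE]
Op 4: b = realloc(b, 13) -> b = 0; heap: [0-12 ALLOC][13-37 FREE]
Op 5: b = realloc(b, 7) -> b = 0; heap: [0-6 ALLOC][7-37 FREE]
Op 6: b = realloc(b, 7) -> b = 0; heap: [0-6 ALLOC][7-37 FREE]
malloc(11): first-fit scan over [0-6 ALLOC][7-37 FREE] -> 7

Answer: 7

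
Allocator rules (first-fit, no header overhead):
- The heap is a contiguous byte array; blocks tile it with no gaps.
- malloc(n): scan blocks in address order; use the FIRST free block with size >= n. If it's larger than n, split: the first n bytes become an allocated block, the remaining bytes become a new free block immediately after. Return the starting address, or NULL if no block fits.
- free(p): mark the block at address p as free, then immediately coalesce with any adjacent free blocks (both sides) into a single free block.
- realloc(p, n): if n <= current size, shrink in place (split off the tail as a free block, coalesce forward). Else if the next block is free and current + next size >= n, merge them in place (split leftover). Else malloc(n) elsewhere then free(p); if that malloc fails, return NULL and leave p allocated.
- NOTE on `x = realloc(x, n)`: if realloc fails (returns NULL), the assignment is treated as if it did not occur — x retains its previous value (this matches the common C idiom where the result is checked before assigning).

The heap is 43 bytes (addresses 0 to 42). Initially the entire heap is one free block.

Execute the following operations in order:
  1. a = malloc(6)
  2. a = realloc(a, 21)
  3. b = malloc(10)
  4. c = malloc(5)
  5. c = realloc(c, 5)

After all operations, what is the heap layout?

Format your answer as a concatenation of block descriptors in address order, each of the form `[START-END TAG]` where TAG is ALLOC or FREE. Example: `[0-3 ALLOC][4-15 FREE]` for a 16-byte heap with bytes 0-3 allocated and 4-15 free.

Op 1: a = malloc(6) -> a = 0; heap: [0-5 ALLOC][6-42 FREE]
Op 2: a = realloc(a, 21) -> a = 0; heap: [0-20 ALLOC][21-42 FREE]
Op 3: b = malloc(10) -> b = 21; heap: [0-20 ALLOC][21-30 ALLOC][31-42 FREE]
Op 4: c = malloc(5) -> c = 31; heap: [0-20 ALLOC][21-30 ALLOC][31-35 ALLOC][36-42 FREE]
Op 5: c = realloc(c, 5) -> c = 31; heap: [0-20 ALLOC][21-30 ALLOC][31-35 ALLOC][36-42 FREE]

Answer: [0-20 ALLOC][21-30 ALLOC][31-35 ALLOC][36-42 FREE]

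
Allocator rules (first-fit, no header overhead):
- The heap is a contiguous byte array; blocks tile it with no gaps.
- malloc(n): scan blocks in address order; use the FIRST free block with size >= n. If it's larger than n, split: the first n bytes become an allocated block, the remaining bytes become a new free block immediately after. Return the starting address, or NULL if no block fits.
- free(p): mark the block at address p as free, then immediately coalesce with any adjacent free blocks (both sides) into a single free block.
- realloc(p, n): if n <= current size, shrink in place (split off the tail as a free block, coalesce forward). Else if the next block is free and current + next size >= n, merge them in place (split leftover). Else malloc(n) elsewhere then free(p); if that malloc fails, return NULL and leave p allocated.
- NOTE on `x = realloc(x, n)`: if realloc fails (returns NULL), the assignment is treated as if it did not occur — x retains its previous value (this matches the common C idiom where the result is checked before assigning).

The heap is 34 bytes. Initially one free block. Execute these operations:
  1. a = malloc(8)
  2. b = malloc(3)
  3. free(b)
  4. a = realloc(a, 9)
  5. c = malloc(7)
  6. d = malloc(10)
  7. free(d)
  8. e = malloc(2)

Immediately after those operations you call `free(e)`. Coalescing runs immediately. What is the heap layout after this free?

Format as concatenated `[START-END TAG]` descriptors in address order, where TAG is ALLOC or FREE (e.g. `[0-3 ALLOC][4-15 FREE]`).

Op 1: a = malloc(8) -> a = 0; heap: [0-7 ALLOC][8-33 FREE]
Op 2: b = malloc(3) -> b = 8; heap: [0-7 ALLOC][8-10 ALLOC][11-33 FREE]
Op 3: free(b) -> (freed b); heap: [0-7 ALLOC][8-33 FREE]
Op 4: a = realloc(a, 9) -> a = 0; heap: [0-8 ALLOC][9-33 FREE]
Op 5: c = malloc(7) -> c = 9; heap: [0-8 ALLOC][9-15 ALLOC][16-33 FREE]
Op 6: d = malloc(10) -> d = 16; heap: [0-8 ALLOC][9-15 ALLOC][16-25 ALLOC][26-33 FREE]
Op 7: free(d) -> (freed d); heap: [0-8 ALLOC][9-15 ALLOC][16-33 FREE]
Op 8: e = malloc(2) -> e = 16; heap: [0-8 ALLOC][9-15 ALLOC][16-17 ALLOC][18-33 FREE]
free(e): e = 16 -> block [16-17 ALLOC]; mark free, coalesce with adjacent free neighbors -> [0-8 ALLOC][9-15 ALLOC][16-33 FREE]

Answer: [0-8 ALLOC][9-15 ALLOC][16-33 FREE]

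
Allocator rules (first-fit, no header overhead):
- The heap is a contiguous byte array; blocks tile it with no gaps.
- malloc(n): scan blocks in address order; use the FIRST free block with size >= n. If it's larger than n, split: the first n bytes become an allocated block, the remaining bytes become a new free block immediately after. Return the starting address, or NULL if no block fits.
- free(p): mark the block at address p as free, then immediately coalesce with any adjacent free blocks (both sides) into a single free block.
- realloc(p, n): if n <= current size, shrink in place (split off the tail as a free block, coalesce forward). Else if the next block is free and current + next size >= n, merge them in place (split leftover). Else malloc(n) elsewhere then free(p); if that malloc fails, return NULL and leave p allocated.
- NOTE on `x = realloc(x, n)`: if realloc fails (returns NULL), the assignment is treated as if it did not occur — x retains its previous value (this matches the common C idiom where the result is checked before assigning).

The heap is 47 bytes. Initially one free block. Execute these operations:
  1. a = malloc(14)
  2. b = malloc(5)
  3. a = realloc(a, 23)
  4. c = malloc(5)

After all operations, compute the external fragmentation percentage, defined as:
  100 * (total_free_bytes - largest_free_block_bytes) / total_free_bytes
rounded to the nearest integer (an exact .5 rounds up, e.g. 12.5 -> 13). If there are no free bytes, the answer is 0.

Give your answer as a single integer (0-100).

Op 1: a = malloc(14) -> a = 0; heap: [0-13 ALLOC][14-46 FREE]
Op 2: b = malloc(5) -> b = 14; heap: [0-13 ALLOC][14-18 ALLOC][19-46 FREE]
Op 3: a = realloc(a, 23) -> a = 19; heap: [0-13 FREE][14-18 ALLOC][19-41 ALLOC][42-46 FREE]
Op 4: c = malloc(5) -> c = 0; heap: [0-4 ALLOC][5-13 FREE][14-18 ALLOC][19-41 ALLOC][42-46 FREE]
Free blocks: [9 5] total_free=14 largest=9 -> 100*(14-9)/14 = 500/14 ≈ 35.714 -> rounds to 36

Answer: 36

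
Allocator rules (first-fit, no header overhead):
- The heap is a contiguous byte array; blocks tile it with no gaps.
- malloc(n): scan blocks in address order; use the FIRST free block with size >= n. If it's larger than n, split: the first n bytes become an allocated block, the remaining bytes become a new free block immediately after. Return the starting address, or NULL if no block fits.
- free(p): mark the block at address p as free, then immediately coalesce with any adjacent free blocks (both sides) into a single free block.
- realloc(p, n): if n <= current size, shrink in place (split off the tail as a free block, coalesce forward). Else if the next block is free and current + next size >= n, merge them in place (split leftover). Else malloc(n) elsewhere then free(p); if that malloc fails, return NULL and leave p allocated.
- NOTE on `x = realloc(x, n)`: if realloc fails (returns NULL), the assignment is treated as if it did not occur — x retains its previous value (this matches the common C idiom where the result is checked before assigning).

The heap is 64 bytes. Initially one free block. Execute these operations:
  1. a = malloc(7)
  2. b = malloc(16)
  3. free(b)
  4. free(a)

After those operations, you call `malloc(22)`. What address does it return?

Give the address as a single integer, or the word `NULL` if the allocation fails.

Op 1: a = malloc(7) -> a = 0; heap: [0-6 ALLOC][7-63 FREE]
Op 2: b = malloc(16) -> b = 7; heap: [0-6 ALLOC][7-22 ALLOC][23-63 FREE]
Op 3: free(b) -> (freed b); heap: [0-6 ALLOC][7-63 FREE]
Op 4: free(a) -> (freed a); heap: [0-63 FREE]
malloc(22): first-fit scan over [0-63 FREE] -> 0

Answer: 0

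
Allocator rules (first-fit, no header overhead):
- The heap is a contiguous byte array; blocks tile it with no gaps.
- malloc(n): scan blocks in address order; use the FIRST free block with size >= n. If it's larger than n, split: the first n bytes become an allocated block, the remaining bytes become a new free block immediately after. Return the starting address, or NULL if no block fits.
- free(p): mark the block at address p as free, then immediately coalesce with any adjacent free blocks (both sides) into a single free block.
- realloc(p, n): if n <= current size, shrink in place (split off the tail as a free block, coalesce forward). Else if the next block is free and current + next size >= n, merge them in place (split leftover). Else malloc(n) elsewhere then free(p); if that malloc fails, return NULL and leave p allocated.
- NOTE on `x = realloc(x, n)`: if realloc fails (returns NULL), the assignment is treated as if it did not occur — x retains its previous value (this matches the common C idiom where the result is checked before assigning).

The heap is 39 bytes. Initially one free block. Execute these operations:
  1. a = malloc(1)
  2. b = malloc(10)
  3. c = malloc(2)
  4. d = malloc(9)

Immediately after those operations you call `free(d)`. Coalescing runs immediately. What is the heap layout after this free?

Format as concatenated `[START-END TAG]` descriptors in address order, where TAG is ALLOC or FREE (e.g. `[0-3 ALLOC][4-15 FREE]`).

Op 1: a = malloc(1) -> a = 0; heap: [0-0 ALLOC][1-38 FREE]
Op 2: b = malloc(10) -> b = 1; heap: [0-0 ALLOC][1-10 ALLOC][11-38 FREE]
Op 3: c = malloc(2) -> c = 11; heap: [0-0 ALLOC][1-10 ALLOC][11-12 ALLOC][13-38 FREE]
Op 4: d = malloc(9) -> d = 13; heap: [0-0 ALLOC][1-10 ALLOC][11-12 ALLOC][13-21 ALLOC][22-38 FREE]
free(d): d = 13 -> block [13-21 ALLOC]; mark free, coalesce with adjacent free neighbors -> [0-0 ALLOC][1-10 ALLOC][11-12 ALLOC][13-38 FREE]

Answer: [0-0 ALLOC][1-10 ALLOC][11-12 ALLOC][13-38 FREE]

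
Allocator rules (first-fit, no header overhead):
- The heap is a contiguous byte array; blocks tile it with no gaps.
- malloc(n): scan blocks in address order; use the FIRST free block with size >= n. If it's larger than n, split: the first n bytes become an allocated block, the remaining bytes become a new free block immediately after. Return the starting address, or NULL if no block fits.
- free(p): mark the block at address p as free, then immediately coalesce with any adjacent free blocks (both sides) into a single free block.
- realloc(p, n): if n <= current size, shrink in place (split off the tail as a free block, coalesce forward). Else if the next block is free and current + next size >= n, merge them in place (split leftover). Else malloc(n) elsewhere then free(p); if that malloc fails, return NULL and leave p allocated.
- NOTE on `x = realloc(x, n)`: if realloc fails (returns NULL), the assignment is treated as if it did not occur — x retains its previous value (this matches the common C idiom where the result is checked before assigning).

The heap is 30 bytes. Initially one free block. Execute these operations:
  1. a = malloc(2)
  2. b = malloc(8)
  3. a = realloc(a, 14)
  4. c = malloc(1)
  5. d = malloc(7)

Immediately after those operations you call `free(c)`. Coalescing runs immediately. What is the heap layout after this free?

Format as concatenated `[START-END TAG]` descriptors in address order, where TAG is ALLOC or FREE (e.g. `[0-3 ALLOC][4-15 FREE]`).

Op 1: a = malloc(2) -> a = 0; heap: [0-1 ALLOC][2-29 FREE]
Op 2: b = malloc(8) -> b = 2; heap: [0-1 ALLOC][2-9 ALLOC][10-29 FREE]
Op 3: a = realloc(a, 14) -> a = 10; heap: [0-1 FREE][2-9 ALLOC][10-23 ALLOC][24-29 FREE]
Op 4: c = malloc(1) -> c = 0; heap: [0-0 ALLOC][1-1 FREE][2-9 ALLOC][10-23 ALLOC][24-29 FREE]
Op 5: d = malloc(7) -> d = NULL; heap: [0-0 ALLOC][1-1 FREE][2-9 ALLOC][10-23 ALLOC][24-29 FREE]
free(c): c = 0 -> block [0-0 ALLOC]; mark free, coalesce with adjacent free neighbors -> [0-1 FREE][2-9 ALLOC][10-23 ALLOC][24-29 FREE]

Answer: [0-1 FREE][2-9 ALLOC][10-23 ALLOC][24-29 FREE]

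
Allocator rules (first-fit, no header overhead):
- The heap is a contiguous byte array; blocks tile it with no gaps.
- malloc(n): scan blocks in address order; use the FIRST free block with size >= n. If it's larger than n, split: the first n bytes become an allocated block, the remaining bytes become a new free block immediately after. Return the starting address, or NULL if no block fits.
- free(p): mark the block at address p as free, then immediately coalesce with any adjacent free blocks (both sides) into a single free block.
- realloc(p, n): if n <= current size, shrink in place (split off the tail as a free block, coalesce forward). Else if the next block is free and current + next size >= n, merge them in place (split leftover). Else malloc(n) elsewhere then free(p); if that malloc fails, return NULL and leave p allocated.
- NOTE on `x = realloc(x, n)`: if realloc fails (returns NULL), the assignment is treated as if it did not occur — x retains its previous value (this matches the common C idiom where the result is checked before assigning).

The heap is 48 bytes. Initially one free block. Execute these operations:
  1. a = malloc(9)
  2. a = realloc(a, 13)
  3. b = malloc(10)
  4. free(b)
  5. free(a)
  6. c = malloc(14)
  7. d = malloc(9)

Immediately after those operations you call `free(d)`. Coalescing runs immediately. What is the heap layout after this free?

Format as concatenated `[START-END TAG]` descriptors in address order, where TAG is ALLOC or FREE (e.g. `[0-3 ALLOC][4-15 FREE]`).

Answer: [0-13 ALLOC][14-47 FREE]

Derivation:
Op 1: a = malloc(9) -> a = 0; heap: [0-8 ALLOC][9-47 FREE]
Op 2: a = realloc(a, 13) -> a = 0; heap: [0-12 ALLOC][13-47 FREE]
Op 3: b = malloc(10) -> b = 13; heap: [0-12 ALLOC][13-22 ALLOC][23-47 FREE]
Op 4: free(b) -> (freed b); heap: [0-12 ALLOC][13-47 FREE]
Op 5: free(a) -> (freed a); heap: [0-47 FREE]
Op 6: c = malloc(14) -> c = 0; heap: [0-13 ALLOC][14-47 FREE]
Op 7: d = malloc(9) -> d = 14; heap: [0-13 ALLOC][14-22 ALLOC][23-47 FREE]
free(d): d = 14 -> block [14-22 ALLOC]; mark free, coalesce with adjacent free neighbors -> [0-13 ALLOC][14-47 FREE]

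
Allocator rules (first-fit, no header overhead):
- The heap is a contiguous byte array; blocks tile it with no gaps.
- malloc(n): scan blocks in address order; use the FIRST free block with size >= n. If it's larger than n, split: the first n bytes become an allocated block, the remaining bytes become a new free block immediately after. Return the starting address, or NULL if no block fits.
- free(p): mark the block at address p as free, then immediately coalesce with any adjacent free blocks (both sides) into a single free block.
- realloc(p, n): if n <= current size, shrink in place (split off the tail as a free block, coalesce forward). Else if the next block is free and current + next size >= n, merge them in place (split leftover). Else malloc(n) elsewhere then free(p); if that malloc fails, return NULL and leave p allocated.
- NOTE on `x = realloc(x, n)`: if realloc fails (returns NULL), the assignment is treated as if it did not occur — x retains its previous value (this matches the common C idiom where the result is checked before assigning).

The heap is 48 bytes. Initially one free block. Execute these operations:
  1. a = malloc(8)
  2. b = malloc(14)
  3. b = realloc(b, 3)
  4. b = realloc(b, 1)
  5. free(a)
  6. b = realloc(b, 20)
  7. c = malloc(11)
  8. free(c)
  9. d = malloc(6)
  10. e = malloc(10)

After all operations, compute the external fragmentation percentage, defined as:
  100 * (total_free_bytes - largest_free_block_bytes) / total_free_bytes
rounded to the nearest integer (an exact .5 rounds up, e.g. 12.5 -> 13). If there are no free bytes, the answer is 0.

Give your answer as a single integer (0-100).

Op 1: a = malloc(8) -> a = 0; heap: [0-7 ALLOC][8-47 FREE]
Op 2: b = malloc(14) -> b = 8; heap: [0-7 ALLOC][8-21 ALLOC][22-47 FREE]
Op 3: b = realloc(b, 3) -> b = 8; heap: [0-7 ALLOC][8-10 ALLOC][11-47 FREE]
Op 4: b = realloc(b, 1) -> b = 8; heap: [0-7 ALLOC][8-8 ALLOC][9-47 FREE]
Op 5: free(a) -> (freed a); heap: [0-7 FREE][8-8 ALLOC][9-47 FREE]
Op 6: b = realloc(b, 20) -> b = 8; heap: [0-7 FREE][8-27 ALLOC][28-47 FREE]
Op 7: c = malloc(11) -> c = 28; heap: [0-7 FREE][8-27 ALLOC][28-38 ALLOC][39-47 FREE]
Op 8: free(c) -> (freed c); heap: [0-7 FREE][8-27 ALLOC][28-47 FREE]
Op 9: d = malloc(6) -> d = 0; heap: [0-5 ALLOC][6-7 FREE][8-27 ALLOC][28-47 FREE]
Op 10: e = malloc(10) -> e = 28; heap: [0-5 ALLOC][6-7 FREE][8-27 ALLOC][28-37 ALLOC][38-47 FREE]
Free blocks: [2 10] total_free=12 largest=10 -> 100*(12-10)/12 = 200/12 ≈ 16.667 -> rounds to 17

Answer: 17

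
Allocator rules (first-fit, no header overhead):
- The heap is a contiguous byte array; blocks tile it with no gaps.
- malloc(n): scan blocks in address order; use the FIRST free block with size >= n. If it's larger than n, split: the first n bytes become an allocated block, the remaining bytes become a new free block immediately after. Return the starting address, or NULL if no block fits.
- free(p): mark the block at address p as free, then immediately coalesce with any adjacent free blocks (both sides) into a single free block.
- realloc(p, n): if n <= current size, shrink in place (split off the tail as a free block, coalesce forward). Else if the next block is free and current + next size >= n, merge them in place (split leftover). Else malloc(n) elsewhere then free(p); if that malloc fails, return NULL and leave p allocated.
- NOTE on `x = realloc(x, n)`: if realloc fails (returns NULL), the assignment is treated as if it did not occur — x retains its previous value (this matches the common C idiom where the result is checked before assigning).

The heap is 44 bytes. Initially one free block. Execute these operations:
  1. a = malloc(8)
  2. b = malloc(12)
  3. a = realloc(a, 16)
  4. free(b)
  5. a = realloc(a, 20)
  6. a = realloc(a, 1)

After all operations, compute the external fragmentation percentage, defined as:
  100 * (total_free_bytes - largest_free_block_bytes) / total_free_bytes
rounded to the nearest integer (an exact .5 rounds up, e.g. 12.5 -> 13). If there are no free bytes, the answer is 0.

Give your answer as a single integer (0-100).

Op 1: a = malloc(8) -> a = 0; heap: [0-7 ALLOC][8-43 FREE]
Op 2: b = malloc(12) -> b = 8; heap: [0-7 ALLOC][8-19 ALLOC][20-43 FREE]
Op 3: a = realloc(a, 16) -> a = 20; heap: [0-7 FREE][8-19 ALLOC][20-35 ALLOC][36-43 FREE]
Op 4: free(b) -> (freed b); heap: [0-19 FREE][20-35 ALLOC][36-43 FREE]
Op 5: a = realloc(a, 20) -> a = 20; heap: [0-19 FREE][20-39 ALLOC][40-43 FREE]
Op 6: a = realloc(a, 1) -> a = 20; heap: [0-19 FREE][20-20 ALLOC][21-43 FREE]
Free blocks: [20 23] total_free=43 largest=23 -> 100*(43-23)/43 = 2000/43 ≈ 46.512 -> rounds to 47

Answer: 47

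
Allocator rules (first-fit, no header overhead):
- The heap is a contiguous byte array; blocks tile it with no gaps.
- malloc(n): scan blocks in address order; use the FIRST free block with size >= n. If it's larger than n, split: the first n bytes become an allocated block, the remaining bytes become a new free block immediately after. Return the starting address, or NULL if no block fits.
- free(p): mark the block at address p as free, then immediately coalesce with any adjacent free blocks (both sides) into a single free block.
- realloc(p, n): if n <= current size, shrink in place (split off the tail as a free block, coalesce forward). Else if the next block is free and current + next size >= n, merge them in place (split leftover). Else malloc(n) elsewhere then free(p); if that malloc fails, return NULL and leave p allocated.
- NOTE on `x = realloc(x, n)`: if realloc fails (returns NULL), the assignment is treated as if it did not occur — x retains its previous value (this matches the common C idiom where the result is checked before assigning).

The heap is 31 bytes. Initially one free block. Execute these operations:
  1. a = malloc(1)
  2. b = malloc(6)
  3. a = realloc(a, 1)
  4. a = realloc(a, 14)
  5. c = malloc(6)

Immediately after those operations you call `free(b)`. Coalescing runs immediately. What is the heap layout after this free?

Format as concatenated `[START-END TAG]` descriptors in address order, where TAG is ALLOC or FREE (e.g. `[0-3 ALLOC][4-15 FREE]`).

Answer: [0-6 FREE][7-20 ALLOC][21-26 ALLOC][27-30 FREE]

Derivation:
Op 1: a = malloc(1) -> a = 0; heap: [0-0 ALLOC][1-30 FREE]
Op 2: b = malloc(6) -> b = 1; heap: [0-0 ALLOC][1-6 ALLOC][7-30 FREE]
Op 3: a = realloc(a, 1) -> a = 0; heap: [0-0 ALLOC][1-6 ALLOC][7-30 FREE]
Op 4: a = realloc(a, 14) -> a = 7; heap: [0-0 FREE][1-6 ALLOC][7-20 ALLOC][21-30 FREE]
Op 5: c = malloc(6) -> c = 21; heap: [0-0 FREE][1-6 ALLOC][7-20 ALLOC][21-26 ALLOC][27-30 FREE]
free(b): b = 1 -> block [1-6 ALLOC]; mark free, coalesce with adjacent free neighbors -> [0-6 FREE][7-20 ALLOC][21-26 ALLOC][27-30 FREE]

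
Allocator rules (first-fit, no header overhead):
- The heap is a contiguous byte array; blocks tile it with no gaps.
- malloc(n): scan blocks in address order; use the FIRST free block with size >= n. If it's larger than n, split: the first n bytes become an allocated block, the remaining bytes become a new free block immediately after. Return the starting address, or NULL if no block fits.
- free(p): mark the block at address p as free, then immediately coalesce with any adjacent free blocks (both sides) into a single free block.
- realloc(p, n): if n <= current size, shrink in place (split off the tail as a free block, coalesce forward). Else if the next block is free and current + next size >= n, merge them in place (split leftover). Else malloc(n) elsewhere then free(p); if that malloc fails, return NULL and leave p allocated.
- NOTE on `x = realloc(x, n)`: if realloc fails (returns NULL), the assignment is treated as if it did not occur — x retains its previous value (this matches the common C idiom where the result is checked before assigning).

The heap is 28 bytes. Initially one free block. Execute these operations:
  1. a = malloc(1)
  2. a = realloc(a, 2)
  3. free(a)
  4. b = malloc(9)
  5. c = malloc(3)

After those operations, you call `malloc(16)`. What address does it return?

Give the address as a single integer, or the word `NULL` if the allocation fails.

Answer: 12

Derivation:
Op 1: a = malloc(1) -> a = 0; heap: [0-0 ALLOC][1-27 FREE]
Op 2: a = realloc(a, 2) -> a = 0; heap: [0-1 ALLOC][2-27 FREE]
Op 3: free(a) -> (freed a); heap: [0-27 FREE]
Op 4: b = malloc(9) -> b = 0; heap: [0-8 ALLOC][9-27 FREE]
Op 5: c = malloc(3) -> c = 9; heap: [0-8 ALLOC][9-11 ALLOC][12-27 FREE]
malloc(16): first-fit scan over [0-8 ALLOC][9-11 ALLOC][12-27 FREE] -> 12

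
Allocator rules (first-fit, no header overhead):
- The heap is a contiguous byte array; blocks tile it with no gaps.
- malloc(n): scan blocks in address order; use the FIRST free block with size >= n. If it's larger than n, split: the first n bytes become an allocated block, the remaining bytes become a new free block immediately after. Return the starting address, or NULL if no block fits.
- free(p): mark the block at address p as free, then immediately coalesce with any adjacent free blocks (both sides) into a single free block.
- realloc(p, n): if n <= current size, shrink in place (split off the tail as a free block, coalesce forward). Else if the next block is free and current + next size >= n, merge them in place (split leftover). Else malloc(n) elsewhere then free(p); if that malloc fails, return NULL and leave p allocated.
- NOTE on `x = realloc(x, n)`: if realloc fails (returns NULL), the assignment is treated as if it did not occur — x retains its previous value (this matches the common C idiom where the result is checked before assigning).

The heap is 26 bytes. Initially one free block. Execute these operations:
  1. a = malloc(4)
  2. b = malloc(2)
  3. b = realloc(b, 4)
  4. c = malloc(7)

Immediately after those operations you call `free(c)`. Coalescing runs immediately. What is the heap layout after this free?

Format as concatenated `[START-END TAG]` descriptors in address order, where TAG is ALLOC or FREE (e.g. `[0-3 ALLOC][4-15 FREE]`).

Op 1: a = malloc(4) -> a = 0; heap: [0-3 ALLOC][4-25 FREE]
Op 2: b = malloc(2) -> b = 4; heap: [0-3 ALLOC][4-5 ALLOC][6-25 FREE]
Op 3: b = realloc(b, 4) -> b = 4; heap: [0-3 ALLOC][4-7 ALLOC][8-25 FREE]
Op 4: c = malloc(7) -> c = 8; heap: [0-3 ALLOC][4-7 ALLOC][8-14 ALLOC][15-25 FREE]
free(c): c = 8 -> block [8-14 ALLOC]; mark free, coalesce with adjacent free neighbors -> [0-3 ALLOC][4-7 ALLOC][8-25 FREE]

Answer: [0-3 ALLOC][4-7 ALLOC][8-25 FREE]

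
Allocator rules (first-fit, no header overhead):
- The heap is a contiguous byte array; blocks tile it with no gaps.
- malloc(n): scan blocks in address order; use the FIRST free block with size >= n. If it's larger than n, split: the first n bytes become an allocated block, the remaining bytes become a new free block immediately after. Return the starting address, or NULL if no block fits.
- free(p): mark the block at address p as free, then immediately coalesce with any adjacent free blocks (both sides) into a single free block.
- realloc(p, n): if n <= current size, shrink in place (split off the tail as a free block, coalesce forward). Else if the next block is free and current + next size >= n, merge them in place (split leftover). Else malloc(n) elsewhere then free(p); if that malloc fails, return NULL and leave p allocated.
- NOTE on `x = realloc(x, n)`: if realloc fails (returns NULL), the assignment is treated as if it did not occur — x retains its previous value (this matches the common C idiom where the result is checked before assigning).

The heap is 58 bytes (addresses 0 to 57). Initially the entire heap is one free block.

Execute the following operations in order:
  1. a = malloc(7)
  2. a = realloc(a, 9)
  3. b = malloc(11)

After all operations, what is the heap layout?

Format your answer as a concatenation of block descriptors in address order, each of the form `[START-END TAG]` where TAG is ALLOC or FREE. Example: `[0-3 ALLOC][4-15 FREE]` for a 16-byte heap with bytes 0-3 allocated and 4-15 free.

Answer: [0-8 ALLOC][9-19 ALLOC][20-57 FREE]

Derivation:
Op 1: a = malloc(7) -> a = 0; heap: [0-6 ALLOC][7-57 FREE]
Op 2: a = realloc(a, 9) -> a = 0; heap: [0-8 ALLOC][9-57 FREE]
Op 3: b = malloc(11) -> b = 9; heap: [0-8 ALLOC][9-19 ALLOC][20-57 FREE]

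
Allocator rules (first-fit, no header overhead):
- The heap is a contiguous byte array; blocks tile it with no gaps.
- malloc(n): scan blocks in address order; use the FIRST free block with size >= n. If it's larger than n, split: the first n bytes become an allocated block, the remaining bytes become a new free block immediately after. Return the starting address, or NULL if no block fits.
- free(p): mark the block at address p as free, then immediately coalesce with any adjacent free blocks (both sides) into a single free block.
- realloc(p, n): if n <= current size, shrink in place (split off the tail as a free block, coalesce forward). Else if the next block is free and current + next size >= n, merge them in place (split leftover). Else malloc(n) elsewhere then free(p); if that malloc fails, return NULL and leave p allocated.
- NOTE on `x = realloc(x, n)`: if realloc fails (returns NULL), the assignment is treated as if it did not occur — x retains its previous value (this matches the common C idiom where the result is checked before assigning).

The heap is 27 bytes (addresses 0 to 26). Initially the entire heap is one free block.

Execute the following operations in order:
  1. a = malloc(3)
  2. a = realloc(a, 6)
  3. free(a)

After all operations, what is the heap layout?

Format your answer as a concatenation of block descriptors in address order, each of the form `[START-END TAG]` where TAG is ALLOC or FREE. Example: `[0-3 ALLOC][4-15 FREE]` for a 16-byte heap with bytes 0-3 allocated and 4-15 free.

Op 1: a = malloc(3) -> a = 0; heap: [0-2 ALLOC][3-26 FREE]
Op 2: a = realloc(a, 6) -> a = 0; heap: [0-5 ALLOC][6-26 FREE]
Op 3: free(a) -> (freed a); heap: [0-26 FREE]

Answer: [0-26 FREE]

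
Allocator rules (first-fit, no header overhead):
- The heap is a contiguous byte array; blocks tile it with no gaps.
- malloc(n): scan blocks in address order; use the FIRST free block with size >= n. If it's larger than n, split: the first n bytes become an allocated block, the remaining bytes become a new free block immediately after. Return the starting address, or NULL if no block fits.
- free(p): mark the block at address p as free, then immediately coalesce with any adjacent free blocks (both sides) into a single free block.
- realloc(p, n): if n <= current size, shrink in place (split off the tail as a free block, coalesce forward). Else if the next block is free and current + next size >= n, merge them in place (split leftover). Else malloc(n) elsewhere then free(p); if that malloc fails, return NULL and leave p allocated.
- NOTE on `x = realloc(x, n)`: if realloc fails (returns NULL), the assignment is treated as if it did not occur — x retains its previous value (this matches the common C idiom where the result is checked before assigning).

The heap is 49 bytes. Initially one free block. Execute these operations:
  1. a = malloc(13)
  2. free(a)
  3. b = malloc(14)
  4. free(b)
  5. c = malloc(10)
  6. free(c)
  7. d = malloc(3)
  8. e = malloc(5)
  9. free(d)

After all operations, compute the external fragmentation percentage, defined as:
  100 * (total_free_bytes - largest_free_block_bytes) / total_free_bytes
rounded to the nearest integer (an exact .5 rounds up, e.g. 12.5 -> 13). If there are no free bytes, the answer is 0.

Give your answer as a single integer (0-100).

Answer: 7

Derivation:
Op 1: a = malloc(13) -> a = 0; heap: [0-12 ALLOC][13-48 FREE]
Op 2: free(a) -> (freed a); heap: [0-48 FREE]
Op 3: b = malloc(14) -> b = 0; heap: [0-13 ALLOC][14-48 FREE]
Op 4: free(b) -> (freed b); heap: [0-48 FREE]
Op 5: c = malloc(10) -> c = 0; heap: [0-9 ALLOC][10-48 FREE]
Op 6: free(c) -> (freed c); heap: [0-48 FREE]
Op 7: d = malloc(3) -> d = 0; heap: [0-2 ALLOC][3-48 FREE]
Op 8: e = malloc(5) -> e = 3; heap: [0-2 ALLOC][3-7 ALLOC][8-48 FREE]
Op 9: free(d) -> (freed d); heap: [0-2 FREE][3-7 ALLOC][8-48 FREE]
Free blocks: [3 41] total_free=44 largest=41 -> 100*(44-41)/44 = 300/44 ≈ 6.818 -> rounds to 7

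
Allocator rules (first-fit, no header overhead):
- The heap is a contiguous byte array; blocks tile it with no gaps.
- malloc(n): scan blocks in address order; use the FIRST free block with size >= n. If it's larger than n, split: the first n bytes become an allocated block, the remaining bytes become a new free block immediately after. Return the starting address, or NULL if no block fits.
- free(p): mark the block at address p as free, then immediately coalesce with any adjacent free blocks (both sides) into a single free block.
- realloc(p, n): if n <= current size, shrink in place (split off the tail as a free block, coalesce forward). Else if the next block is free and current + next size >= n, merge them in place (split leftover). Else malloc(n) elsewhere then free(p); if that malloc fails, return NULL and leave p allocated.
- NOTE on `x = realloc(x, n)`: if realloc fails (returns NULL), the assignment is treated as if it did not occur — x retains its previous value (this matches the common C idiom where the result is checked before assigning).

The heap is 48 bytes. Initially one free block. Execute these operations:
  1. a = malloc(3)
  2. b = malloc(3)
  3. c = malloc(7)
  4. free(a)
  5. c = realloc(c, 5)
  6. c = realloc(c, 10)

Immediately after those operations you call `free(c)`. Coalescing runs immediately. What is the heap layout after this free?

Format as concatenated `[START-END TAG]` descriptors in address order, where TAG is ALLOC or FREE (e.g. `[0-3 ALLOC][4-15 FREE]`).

Answer: [0-2 FREE][3-5 ALLOC][6-47 FREE]

Derivation:
Op 1: a = malloc(3) -> a = 0; heap: [0-2 ALLOC][3-47 FREE]
Op 2: b = malloc(3) -> b = 3; heap: [0-2 ALLOC][3-5 ALLOC][6-47 FREE]
Op 3: c = malloc(7) -> c = 6; heap: [0-2 ALLOC][3-5 ALLOC][6-12 ALLOC][13-47 FREE]
Op 4: free(a) -> (freed a); heap: [0-2 FREE][3-5 ALLOC][6-12 ALLOC][13-47 FREE]
Op 5: c = realloc(c, 5) -> c = 6; heap: [0-2 FREE][3-5 ALLOC][6-10 ALLOC][11-47 FREE]
Op 6: c = realloc(c, 10) -> c = 6; heap: [0-2 FREE][3-5 ALLOC][6-15 ALLOC][16-47 FREE]
free(c): c = 6 -> block [6-15 ALLOC]; mark free, coalesce with adjacent free neighbors -> [0-2 FREE][3-5 ALLOC][6-47 FREE]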